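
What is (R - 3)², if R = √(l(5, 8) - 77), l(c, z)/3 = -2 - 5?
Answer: (3 - 7*I*√2)² ≈ -89.0 - 59.397*I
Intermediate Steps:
l(c, z) = -21 (l(c, z) = 3*(-2 - 5) = 3*(-7) = -21)
R = 7*I*√2 (R = √(-21 - 77) = √(-98) = 7*I*√2 ≈ 9.8995*I)
(R - 3)² = (7*I*√2 - 3)² = (-3 + 7*I*√2)²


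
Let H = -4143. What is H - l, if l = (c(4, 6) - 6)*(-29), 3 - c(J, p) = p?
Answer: -4404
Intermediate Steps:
c(J, p) = 3 - p
l = 261 (l = ((3 - 1*6) - 6)*(-29) = ((3 - 6) - 6)*(-29) = (-3 - 6)*(-29) = -9*(-29) = 261)
H - l = -4143 - 1*261 = -4143 - 261 = -4404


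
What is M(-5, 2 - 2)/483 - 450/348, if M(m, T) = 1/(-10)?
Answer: -90577/70035 ≈ -1.2933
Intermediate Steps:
M(m, T) = -⅒
M(-5, 2 - 2)/483 - 450/348 = -⅒/483 - 450/348 = -⅒*1/483 - 450*1/348 = -1/4830 - 75/58 = -90577/70035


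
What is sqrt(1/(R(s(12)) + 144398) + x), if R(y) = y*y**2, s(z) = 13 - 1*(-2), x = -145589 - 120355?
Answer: I*sqrt(5807381770432603)/147773 ≈ 515.7*I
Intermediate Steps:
x = -265944
s(z) = 15 (s(z) = 13 + 2 = 15)
R(y) = y**3
sqrt(1/(R(s(12)) + 144398) + x) = sqrt(1/(15**3 + 144398) - 265944) = sqrt(1/(3375 + 144398) - 265944) = sqrt(1/147773 - 265944) = sqrt(-39299342711/147773) = I*sqrt(5807381770432603)/147773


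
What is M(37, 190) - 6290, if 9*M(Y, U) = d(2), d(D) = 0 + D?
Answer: -56608/9 ≈ -6289.8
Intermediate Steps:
d(D) = D
M(Y, U) = 2/9 (M(Y, U) = (⅑)*2 = 2/9)
M(37, 190) - 6290 = 2/9 - 6290 = -56608/9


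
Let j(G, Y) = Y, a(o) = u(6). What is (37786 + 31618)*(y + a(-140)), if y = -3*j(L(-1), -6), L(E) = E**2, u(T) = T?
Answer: 1665696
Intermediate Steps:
a(o) = 6
y = 18 (y = -3*(-6) = 18)
(37786 + 31618)*(y + a(-140)) = (37786 + 31618)*(18 + 6) = 69404*24 = 1665696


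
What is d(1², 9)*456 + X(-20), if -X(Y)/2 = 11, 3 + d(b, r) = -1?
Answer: -1846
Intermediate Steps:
d(b, r) = -4 (d(b, r) = -3 - 1 = -4)
X(Y) = -22 (X(Y) = -2*11 = -22)
d(1², 9)*456 + X(-20) = -4*456 - 22 = -1824 - 22 = -1846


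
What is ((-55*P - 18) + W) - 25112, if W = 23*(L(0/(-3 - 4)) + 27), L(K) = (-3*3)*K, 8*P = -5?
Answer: -195797/8 ≈ -24475.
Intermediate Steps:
P = -5/8 (P = (1/8)*(-5) = -5/8 ≈ -0.62500)
L(K) = -9*K
W = 621 (W = 23*(-0/(-3 - 4) + 27) = 23*(-0/(-7) + 27) = 23*(-0*(-1)/7 + 27) = 23*(-9*0 + 27) = 23*(0 + 27) = 23*27 = 621)
((-55*P - 18) + W) - 25112 = ((-55*(-5/8) - 18) + 621) - 25112 = ((275/8 - 18) + 621) - 25112 = (131/8 + 621) - 25112 = 5099/8 - 25112 = -195797/8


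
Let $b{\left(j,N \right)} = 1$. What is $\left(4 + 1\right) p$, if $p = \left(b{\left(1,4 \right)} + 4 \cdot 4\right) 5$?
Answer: $425$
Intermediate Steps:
$p = 85$ ($p = \left(1 + 4 \cdot 4\right) 5 = \left(1 + 16\right) 5 = 17 \cdot 5 = 85$)
$\left(4 + 1\right) p = \left(4 + 1\right) 85 = 5 \cdot 85 = 425$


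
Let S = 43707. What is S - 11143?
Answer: 32564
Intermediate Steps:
S - 11143 = 43707 - 11143 = 32564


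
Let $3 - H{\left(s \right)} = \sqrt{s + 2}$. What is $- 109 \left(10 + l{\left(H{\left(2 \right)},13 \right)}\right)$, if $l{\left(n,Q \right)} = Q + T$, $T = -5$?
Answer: $-1962$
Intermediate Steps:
$H{\left(s \right)} = 3 - \sqrt{2 + s}$ ($H{\left(s \right)} = 3 - \sqrt{s + 2} = 3 - \sqrt{2 + s}$)
$l{\left(n,Q \right)} = -5 + Q$ ($l{\left(n,Q \right)} = Q - 5 = -5 + Q$)
$- 109 \left(10 + l{\left(H{\left(2 \right)},13 \right)}\right) = - 109 \left(10 + \left(-5 + 13\right)\right) = - 109 \left(10 + 8\right) = \left(-109\right) 18 = -1962$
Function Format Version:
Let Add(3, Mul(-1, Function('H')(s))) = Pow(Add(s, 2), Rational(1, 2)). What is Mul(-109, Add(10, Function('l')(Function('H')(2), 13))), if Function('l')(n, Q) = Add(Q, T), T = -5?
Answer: -1962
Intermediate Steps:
Function('H')(s) = Add(3, Mul(-1, Pow(Add(2, s), Rational(1, 2)))) (Function('H')(s) = Add(3, Mul(-1, Pow(Add(s, 2), Rational(1, 2)))) = Add(3, Mul(-1, Pow(Add(2, s), Rational(1, 2)))))
Function('l')(n, Q) = Add(-5, Q) (Function('l')(n, Q) = Add(Q, -5) = Add(-5, Q))
Mul(-109, Add(10, Function('l')(Function('H')(2), 13))) = Mul(-109, Add(10, Add(-5, 13))) = Mul(-109, Add(10, 8)) = Mul(-109, 18) = -1962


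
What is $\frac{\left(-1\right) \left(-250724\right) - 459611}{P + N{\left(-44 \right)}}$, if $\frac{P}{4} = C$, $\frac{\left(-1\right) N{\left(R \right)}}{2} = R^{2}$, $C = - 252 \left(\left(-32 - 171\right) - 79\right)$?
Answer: $- \frac{208887}{280384} \approx -0.745$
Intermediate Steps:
$C = 71064$ ($C = - 252 \left(\left(-32 - 171\right) - 79\right) = - 252 \left(-203 - 79\right) = \left(-252\right) \left(-282\right) = 71064$)
$N{\left(R \right)} = - 2 R^{2}$
$P = 284256$ ($P = 4 \cdot 71064 = 284256$)
$\frac{\left(-1\right) \left(-250724\right) - 459611}{P + N{\left(-44 \right)}} = \frac{\left(-1\right) \left(-250724\right) - 459611}{284256 - 2 \left(-44\right)^{2}} = \frac{250724 - 459611}{284256 - 3872} = - \frac{208887}{284256 - 3872} = - \frac{208887}{280384}$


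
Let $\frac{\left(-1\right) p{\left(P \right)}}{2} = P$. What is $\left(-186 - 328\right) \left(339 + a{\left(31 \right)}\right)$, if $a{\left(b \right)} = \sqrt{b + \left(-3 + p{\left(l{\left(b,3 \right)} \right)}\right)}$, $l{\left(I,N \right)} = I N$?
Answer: $-174246 - 514 i \sqrt{158} \approx -1.7425 \cdot 10^{5} - 6460.9 i$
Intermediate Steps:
$p{\left(P \right)} = - 2 P$
$a{\left(b \right)} = \sqrt{-3 - 5 b}$ ($a{\left(b \right)} = \sqrt{b - \left(3 + 2 b 3\right)} = \sqrt{b - \left(3 + 2 \cdot 3 b\right)} = \sqrt{b - \left(3 + 6 b\right)} = \sqrt{-3 - 5 b}$)
$\left(-186 - 328\right) \left(339 + a{\left(31 \right)}\right) = \left(-186 - 328\right) \left(339 + \sqrt{-3 - 155}\right) = - 514 \left(339 + \sqrt{-158}\right) = - 514 \left(339 + i \sqrt{158}\right) = -174246 - 514 i \sqrt{158}$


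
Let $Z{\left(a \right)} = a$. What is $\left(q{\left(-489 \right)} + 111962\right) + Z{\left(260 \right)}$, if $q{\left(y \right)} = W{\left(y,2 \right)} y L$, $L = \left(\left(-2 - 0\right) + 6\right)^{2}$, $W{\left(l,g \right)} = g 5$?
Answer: $33982$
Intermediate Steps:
$W{\left(l,g \right)} = 5 g$
$L = 16$ ($L = \left(\left(-2 + 0\right) + 6\right)^{2} = \left(-2 + 6\right)^{2} = 4^{2} = 16$)
$q{\left(y \right)} = 160 y$ ($q{\left(y \right)} = 5 \cdot 2 y 16 = 10 y 16 = 160 y$)
$\left(q{\left(-489 \right)} + 111962\right) + Z{\left(260 \right)} = \left(160 \left(-489\right) + 111962\right) + 260 = \left(-78240 + 111962\right) + 260 = 33722 + 260 = 33982$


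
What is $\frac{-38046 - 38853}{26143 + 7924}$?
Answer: $- \frac{76899}{34067} \approx -2.2573$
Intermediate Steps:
$\frac{-38046 - 38853}{26143 + 7924} = - \frac{76899}{34067}$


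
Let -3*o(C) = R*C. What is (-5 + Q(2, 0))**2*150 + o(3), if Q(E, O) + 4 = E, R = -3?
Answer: 7353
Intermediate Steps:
Q(E, O) = -4 + E
o(C) = C (o(C) = -(-1)*C = C)
(-5 + Q(2, 0))**2*150 + o(3) = (-5 + (-4 + 2))**2*150 + 3 = (-5 - 2)**2*150 + 3 = (-7)**2*150 + 3 = 49*150 + 3 = 7350 + 3 = 7353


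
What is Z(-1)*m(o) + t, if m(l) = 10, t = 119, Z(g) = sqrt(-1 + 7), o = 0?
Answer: 119 + 10*sqrt(6) ≈ 143.49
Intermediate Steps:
Z(g) = sqrt(6)
Z(-1)*m(o) + t = sqrt(6)*10 + 119 = 10*sqrt(6) + 119 = 119 + 10*sqrt(6)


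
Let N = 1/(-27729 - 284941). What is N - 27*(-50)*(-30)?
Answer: -12663135001/312670 ≈ -40500.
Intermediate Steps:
N = -1/312670 (N = 1/(-312670) = -1/312670 ≈ -3.1983e-6)
N - 27*(-50)*(-30) = -1/312670 - 27*(-50)*(-30) = -1/312670 - (-1350)*(-30) = -1/312670 - 1*40500 = -1/312670 - 40500 = -12663135001/312670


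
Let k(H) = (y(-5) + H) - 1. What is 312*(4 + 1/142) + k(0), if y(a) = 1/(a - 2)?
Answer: 620780/497 ≈ 1249.1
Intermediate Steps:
y(a) = 1/(-2 + a)
k(H) = -8/7 + H (k(H) = (1/(-2 - 5) + H) - 1 = (1/(-7) + H) - 1 = (-⅐ + H) - 1 = -8/7 + H)
312*(4 + 1/142) + k(0) = 312*(4 + 1/142) + (-8/7 + 0) = 312*(4 + 1/142) - 8/7 = 312*(569/142) - 8/7 = 88764/71 - 8/7 = 620780/497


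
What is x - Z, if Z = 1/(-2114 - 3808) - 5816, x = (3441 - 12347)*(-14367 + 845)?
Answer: 713202733657/5922 ≈ 1.2043e+8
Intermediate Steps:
x = 120426932 (x = -8906*(-13522) = 120426932)
Z = -34442353/5922 (Z = 1/(-5922) - 5816 = -1/5922 - 5816 = -34442353/5922 ≈ -5816.0)
x - Z = 120426932 - 1*(-34442353/5922) = 120426932 + 34442353/5922 = 713202733657/5922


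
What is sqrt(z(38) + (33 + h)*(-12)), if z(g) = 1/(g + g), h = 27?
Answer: I*sqrt(1039661)/38 ≈ 26.833*I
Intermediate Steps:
z(g) = 1/(2*g)
sqrt(z(38) + (33 + h)*(-12)) = sqrt((1/2)/38 + (33 + 27)*(-12)) = sqrt((1/2)*(1/38) + 60*(-12)) = sqrt(1/76 - 720) = sqrt(-54719/76) = I*sqrt(1039661)/38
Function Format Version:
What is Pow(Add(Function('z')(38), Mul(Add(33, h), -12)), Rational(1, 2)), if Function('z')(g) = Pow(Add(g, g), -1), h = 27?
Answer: Mul(Rational(1, 38), I, Pow(1039661, Rational(1, 2))) ≈ Mul(26.833, I)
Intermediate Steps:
Function('z')(g) = Mul(Rational(1, 2), Pow(g, -1)) (Function('z')(g) = Pow(Mul(2, g), -1) = Mul(Rational(1, 2), Pow(g, -1)))
Pow(Add(Function('z')(38), Mul(Add(33, h), -12)), Rational(1, 2)) = Pow(Add(Mul(Rational(1, 2), Pow(38, -1)), Mul(Add(33, 27), -12)), Rational(1, 2)) = Pow(Add(Mul(Rational(1, 2), Rational(1, 38)), Mul(60, -12)), Rational(1, 2)) = Pow(Add(Rational(1, 76), -720), Rational(1, 2)) = Pow(Rational(-54719, 76), Rational(1, 2)) = Mul(Rational(1, 38), I, Pow(1039661, Rational(1, 2)))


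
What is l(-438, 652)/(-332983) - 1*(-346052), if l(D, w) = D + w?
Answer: 115229432902/332983 ≈ 3.4605e+5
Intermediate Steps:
l(-438, 652)/(-332983) - 1*(-346052) = (-438 + 652)/(-332983) - 1*(-346052) = 214*(-1/332983) + 346052 = -214/332983 + 346052 = 115229432902/332983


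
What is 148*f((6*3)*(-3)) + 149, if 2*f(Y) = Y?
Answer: -3847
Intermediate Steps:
f(Y) = Y/2
148*f((6*3)*(-3)) + 149 = 148*(((6*3)*(-3))/2) + 149 = 148*((18*(-3))/2) + 149 = 148*((½)*(-54)) + 149 = 148*(-27) + 149 = -3996 + 149 = -3847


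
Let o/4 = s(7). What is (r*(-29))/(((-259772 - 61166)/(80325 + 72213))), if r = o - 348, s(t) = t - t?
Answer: -769706748/160469 ≈ -4796.6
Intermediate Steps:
s(t) = 0
o = 0 (o = 4*0 = 0)
r = -348 (r = 0 - 348 = -348)
(r*(-29))/(((-259772 - 61166)/(80325 + 72213))) = (-348*(-29))/(((-259772 - 61166)/(80325 + 72213))) = 10092/((-320938/152538)) = 10092/((-320938*1/152538)) = 10092/(-160469/76269) = 10092*(-76269/160469) = -769706748/160469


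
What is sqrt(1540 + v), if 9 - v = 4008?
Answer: I*sqrt(2459) ≈ 49.588*I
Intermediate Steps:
v = -3999 (v = 9 - 1*4008 = 9 - 4008 = -3999)
sqrt(1540 + v) = sqrt(1540 - 3999) = sqrt(-2459) = I*sqrt(2459)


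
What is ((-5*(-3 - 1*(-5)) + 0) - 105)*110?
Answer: -12650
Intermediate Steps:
((-5*(-3 - 1*(-5)) + 0) - 105)*110 = ((-5*(-3 + 5) + 0) - 105)*110 = ((-5*2 + 0) - 105)*110 = ((-10 + 0) - 105)*110 = (-10 - 105)*110 = -115*110 = -12650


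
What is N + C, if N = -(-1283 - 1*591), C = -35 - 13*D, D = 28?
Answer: 1475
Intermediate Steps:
C = -399 (C = -35 - 13*28 = -35 - 364 = -399)
N = 1874 (N = -(-1283 - 591) = -1*(-1874) = 1874)
N + C = 1874 - 399 = 1475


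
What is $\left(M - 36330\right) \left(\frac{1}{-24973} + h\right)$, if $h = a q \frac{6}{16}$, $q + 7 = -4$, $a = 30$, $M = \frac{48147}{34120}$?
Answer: $\frac{15322640351131467}{3408315040} \approx 4.4957 \cdot 10^{6}$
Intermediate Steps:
$M = \frac{48147}{34120}$ ($M = 48147 \cdot \frac{1}{34120} = \frac{48147}{34120} \approx 1.4111$)
$q = -11$ ($q = -7 - 4 = -11$)
$h = - \frac{495}{4}$ ($h = 30 \left(-11\right) \frac{6}{16} = - 330 \cdot 6 \cdot \frac{1}{16} = \left(-330\right) \frac{3}{8} = - \frac{495}{4} \approx -123.75$)
$\left(M - 36330\right) \left(\frac{1}{-24973} + h\right) = \left(\frac{48147}{34120} - 36330\right) \left(\frac{1}{-24973} - \frac{495}{4}\right) = - \frac{1239531453 \left(- \frac{1}{24973} - \frac{495}{4}\right)}{34120} = \left(- \frac{1239531453}{34120}\right) \left(- \frac{12361639}{99892}\right) = \frac{15322640351131467}{3408315040}$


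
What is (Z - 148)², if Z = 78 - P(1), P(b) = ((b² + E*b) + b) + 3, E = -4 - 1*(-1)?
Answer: 5184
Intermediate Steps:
E = -3 (E = -4 + 1 = -3)
P(b) = 3 + b² - 2*b (P(b) = ((b² - 3*b) + b) + 3 = (b² - 2*b) + 3 = 3 + b² - 2*b)
Z = 76 (Z = 78 - (3 + 1² - 2*1) = 78 - (3 + 1 - 2) = 78 - 1*2 = 78 - 2 = 76)
(Z - 148)² = (76 - 148)² = (-72)² = 5184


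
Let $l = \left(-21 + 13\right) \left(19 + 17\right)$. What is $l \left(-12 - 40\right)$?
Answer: $14976$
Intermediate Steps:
$l = -288$ ($l = \left(-8\right) 36 = -288$)
$l \left(-12 - 40\right) = - 288 \left(-12 - 40\right) = \left(-288\right) \left(-52\right) = 14976$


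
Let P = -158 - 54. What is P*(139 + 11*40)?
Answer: -122748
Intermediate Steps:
P = -212
P*(139 + 11*40) = -212*(139 + 11*40) = -212*(139 + 440) = -212*579 = -122748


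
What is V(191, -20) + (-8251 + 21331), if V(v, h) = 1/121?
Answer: 1582681/121 ≈ 13080.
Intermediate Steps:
V(v, h) = 1/121
V(191, -20) + (-8251 + 21331) = 1/121 + (-8251 + 21331) = 1/121 + 13080 = 1582681/121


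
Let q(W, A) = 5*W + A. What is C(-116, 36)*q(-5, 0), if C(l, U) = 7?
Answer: -175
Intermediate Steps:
q(W, A) = A + 5*W
C(-116, 36)*q(-5, 0) = 7*(0 + 5*(-5)) = 7*(0 - 25) = 7*(-25) = -175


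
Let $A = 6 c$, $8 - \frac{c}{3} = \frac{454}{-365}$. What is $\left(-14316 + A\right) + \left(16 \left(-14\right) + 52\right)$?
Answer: $- \frac{5227388}{365} \approx -14322.0$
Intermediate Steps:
$c = \frac{10122}{365}$ ($c = 24 - 3 \frac{454}{-365} = 24 - 3 \cdot 454 \left(- \frac{1}{365}\right) = 24 - - \frac{1362}{365} = 24 + \frac{1362}{365} = \frac{10122}{365} \approx 27.732$)
$A = \frac{60732}{365}$ ($A = 6 \cdot \frac{10122}{365} = \frac{60732}{365} \approx 166.39$)
$\left(-14316 + A\right) + \left(16 \left(-14\right) + 52\right) = \left(-14316 + \frac{60732}{365}\right) + \left(16 \left(-14\right) + 52\right) = - \frac{5164608}{365} + \left(-224 + 52\right) = - \frac{5164608}{365} - 172 = - \frac{5227388}{365}$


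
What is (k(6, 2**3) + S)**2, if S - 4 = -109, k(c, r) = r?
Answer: 9409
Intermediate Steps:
S = -105 (S = 4 - 109 = -105)
(k(6, 2**3) + S)**2 = (2**3 - 105)**2 = (8 - 105)**2 = (-97)**2 = 9409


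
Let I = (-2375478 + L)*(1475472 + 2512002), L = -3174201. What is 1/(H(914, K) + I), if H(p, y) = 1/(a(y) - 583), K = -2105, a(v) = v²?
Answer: -4430442/98042140300066393931 ≈ -4.5189e-14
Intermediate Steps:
I = -22129200720846 (I = (-2375478 - 3174201)*(1475472 + 2512002) = -5549679*3987474 = -22129200720846)
H(p, y) = 1/(-583 + y²) (H(p, y) = 1/(y² - 583) = 1/(-583 + y²))
1/(H(914, K) + I) = 1/(1/(-583 + (-2105)²) - 22129200720846) = 1/(1/(-583 + 4431025) - 22129200720846) = 1/(1/4430442 - 22129200720846) = 1/(-98042140300066393931/4430442) = -4430442/98042140300066393931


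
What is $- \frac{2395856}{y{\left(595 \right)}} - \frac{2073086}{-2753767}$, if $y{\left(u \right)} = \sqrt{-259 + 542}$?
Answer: $\frac{2073086}{2753767} - \frac{2395856 \sqrt{283}}{283} \approx -1.4242 \cdot 10^{5}$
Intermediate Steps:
$y{\left(u \right)} = \sqrt{283}$
$- \frac{2395856}{y{\left(595 \right)}} - \frac{2073086}{-2753767} = - \frac{2395856}{\sqrt{283}} - \frac{2073086}{-2753767} = - 2395856 \frac{\sqrt{283}}{283} - - \frac{2073086}{2753767} = - \frac{2395856 \sqrt{283}}{283} + \frac{2073086}{2753767} = \frac{2073086}{2753767} - \frac{2395856 \sqrt{283}}{283}$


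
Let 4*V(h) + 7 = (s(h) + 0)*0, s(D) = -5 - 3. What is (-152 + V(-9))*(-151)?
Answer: 92865/4 ≈ 23216.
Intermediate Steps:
s(D) = -8
V(h) = -7/4 (V(h) = -7/4 + ((-8 + 0)*0)/4 = -7/4 + (-8*0)/4 = -7/4 + (¼)*0 = -7/4 + 0 = -7/4)
(-152 + V(-9))*(-151) = (-152 - 7/4)*(-151) = -615/4*(-151) = 92865/4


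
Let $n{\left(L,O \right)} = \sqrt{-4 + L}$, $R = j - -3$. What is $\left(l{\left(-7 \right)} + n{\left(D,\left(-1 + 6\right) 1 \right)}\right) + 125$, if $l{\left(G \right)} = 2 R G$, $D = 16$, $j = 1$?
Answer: $69 + 2 \sqrt{3} \approx 72.464$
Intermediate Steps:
$R = 4$ ($R = 1 - -3 = 1 + 3 = 4$)
$l{\left(G \right)} = 8 G$ ($l{\left(G \right)} = 2 \cdot 4 G = 8 G$)
$\left(l{\left(-7 \right)} + n{\left(D,\left(-1 + 6\right) 1 \right)}\right) + 125 = \left(8 \left(-7\right) + \sqrt{-4 + 16}\right) + 125 = \left(-56 + \sqrt{12}\right) + 125 = \left(-56 + 2 \sqrt{3}\right) + 125 = 69 + 2 \sqrt{3}$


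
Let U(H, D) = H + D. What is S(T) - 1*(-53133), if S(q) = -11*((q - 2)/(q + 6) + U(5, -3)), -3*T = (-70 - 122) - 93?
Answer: 5363188/101 ≈ 53101.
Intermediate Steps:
U(H, D) = D + H
T = 95 (T = -((-70 - 122) - 93)/3 = -(-192 - 93)/3 = -⅓*(-285) = 95)
S(q) = -22 - 11*(-2 + q)/(6 + q) (S(q) = -11*((q - 2)/(q + 6) + (-3 + 5)) = -11*((-2 + q)/(6 + q) + 2) = -11*(2 + (-2 + q)/(6 + q)) = -22 - 11*(-2 + q)/(6 + q))
S(T) - 1*(-53133) = 11*(-10 - 3*95)/(6 + 95) - 1*(-53133) = 11*(-10 - 285)/101 + 53133 = 11*(1/101)*(-295) + 53133 = -3245/101 + 53133 = 5363188/101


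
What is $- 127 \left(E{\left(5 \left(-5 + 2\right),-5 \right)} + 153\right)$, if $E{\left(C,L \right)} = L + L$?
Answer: $-18161$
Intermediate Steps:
$E{\left(C,L \right)} = 2 L$
$- 127 \left(E{\left(5 \left(-5 + 2\right),-5 \right)} + 153\right) = - 127 \left(2 \left(-5\right) + 153\right) = - 127 \left(-10 + 153\right) = \left(-127\right) 143 = -18161$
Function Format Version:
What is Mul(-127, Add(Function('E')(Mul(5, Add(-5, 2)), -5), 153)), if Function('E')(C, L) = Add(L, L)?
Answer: -18161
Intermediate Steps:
Function('E')(C, L) = Mul(2, L)
Mul(-127, Add(Function('E')(Mul(5, Add(-5, 2)), -5), 153)) = Mul(-127, Add(Mul(2, -5), 153)) = Mul(-127, Add(-10, 153)) = Mul(-127, 143) = -18161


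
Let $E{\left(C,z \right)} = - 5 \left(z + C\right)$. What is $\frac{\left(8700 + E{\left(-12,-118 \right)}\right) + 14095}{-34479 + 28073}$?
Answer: $- \frac{23445}{6406} \approx -3.6599$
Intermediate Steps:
$E{\left(C,z \right)} = - 5 C - 5 z$ ($E{\left(C,z \right)} = - 5 \left(C + z\right) = - 5 C - 5 z$)
$\frac{\left(8700 + E{\left(-12,-118 \right)}\right) + 14095}{-34479 + 28073} = \frac{\left(8700 - -650\right) + 14095}{-34479 + 28073} = \frac{\left(8700 + \left(60 + 590\right)\right) + 14095}{-6406} = \left(\left(8700 + 650\right) + 14095\right) \left(- \frac{1}{6406}\right) = \left(9350 + 14095\right) \left(- \frac{1}{6406}\right) = 23445 \left(- \frac{1}{6406}\right) = - \frac{23445}{6406}$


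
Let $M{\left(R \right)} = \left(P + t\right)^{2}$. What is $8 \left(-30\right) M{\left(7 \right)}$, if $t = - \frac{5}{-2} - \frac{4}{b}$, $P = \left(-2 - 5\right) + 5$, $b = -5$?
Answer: $- \frac{2028}{5} \approx -405.6$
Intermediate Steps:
$P = -2$ ($P = -7 + 5 = -2$)
$t = \frac{33}{10}$ ($t = - \frac{5}{-2} - \frac{4}{-5} = \left(-5\right) \left(- \frac{1}{2}\right) - - \frac{4}{5} = \frac{5}{2} + \frac{4}{5} = \frac{33}{10} \approx 3.3$)
$M{\left(R \right)} = \frac{169}{100}$ ($M{\left(R \right)} = \left(-2 + \frac{33}{10}\right)^{2} = \left(\frac{13}{10}\right)^{2} = \frac{169}{100}$)
$8 \left(-30\right) M{\left(7 \right)} = 8 \left(-30\right) \frac{169}{100} = \left(-240\right) \frac{169}{100} = - \frac{2028}{5}$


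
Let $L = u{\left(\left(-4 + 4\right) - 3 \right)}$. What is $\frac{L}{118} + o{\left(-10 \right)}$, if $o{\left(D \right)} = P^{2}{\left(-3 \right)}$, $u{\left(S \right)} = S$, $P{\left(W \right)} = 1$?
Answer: $\frac{115}{118} \approx 0.97458$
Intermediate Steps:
$o{\left(D \right)} = 1$ ($o{\left(D \right)} = 1^{2} = 1$)
$L = -3$ ($L = \left(-4 + 4\right) - 3 = 0 - 3 = -3$)
$\frac{L}{118} + o{\left(-10 \right)} = \frac{1}{118} \left(-3\right) + 1 = - \frac{3}{118} + 1 = \frac{115}{118}$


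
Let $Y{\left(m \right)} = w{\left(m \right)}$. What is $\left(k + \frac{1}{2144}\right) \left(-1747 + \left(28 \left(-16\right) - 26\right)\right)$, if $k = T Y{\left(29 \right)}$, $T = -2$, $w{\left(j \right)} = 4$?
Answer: $\frac{38092371}{2144} \approx 17767.0$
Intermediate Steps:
$Y{\left(m \right)} = 4$
$k = -8$ ($k = \left(-2\right) 4 = -8$)
$\left(k + \frac{1}{2144}\right) \left(-1747 + \left(28 \left(-16\right) - 26\right)\right) = \left(-8 + \frac{1}{2144}\right) \left(-1747 + \left(28 \left(-16\right) - 26\right)\right) = \left(-8 + \frac{1}{2144}\right) \left(-1747 - 474\right) = - \frac{17151 \left(-1747 - 474\right)}{2144} = \left(- \frac{17151}{2144}\right) \left(-2221\right) = \frac{38092371}{2144}$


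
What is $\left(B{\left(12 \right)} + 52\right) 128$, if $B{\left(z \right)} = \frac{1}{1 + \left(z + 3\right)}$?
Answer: $6664$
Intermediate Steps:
$B{\left(z \right)} = \frac{1}{4 + z}$ ($B{\left(z \right)} = \frac{1}{1 + \left(3 + z\right)} = \frac{1}{4 + z}$)
$\left(B{\left(12 \right)} + 52\right) 128 = \left(\frac{1}{4 + 12} + 52\right) 128 = \left(\frac{1}{16} + 52\right) 128 = \frac{833}{16} \cdot 128 = 6664$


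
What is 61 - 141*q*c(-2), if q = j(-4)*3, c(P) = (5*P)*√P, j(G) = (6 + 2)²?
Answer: 61 + 270720*I*√2 ≈ 61.0 + 3.8286e+5*I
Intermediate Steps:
j(G) = 64 (j(G) = 8² = 64)
c(P) = 5*P^(3/2)
q = 192 (q = 64*3 = 192)
61 - 141*q*c(-2) = 61 - 27072*5*(-2)^(3/2) = 61 - 27072*5*(-2*I*√2) = 61 - 27072*(-10*I*√2) = 61 - (-270720)*I*√2 = 61 + 270720*I*√2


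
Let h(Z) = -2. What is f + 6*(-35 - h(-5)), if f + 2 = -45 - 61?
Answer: -306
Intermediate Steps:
f = -108 (f = -2 + (-45 - 61) = -2 - 106 = -108)
f + 6*(-35 - h(-5)) = -108 + 6*(-35 - 1*(-2)) = -108 + 6*(-35 + 2) = -108 + 6*(-33) = -108 - 198 = -306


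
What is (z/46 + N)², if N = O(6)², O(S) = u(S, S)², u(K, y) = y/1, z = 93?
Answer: 3565164681/2116 ≈ 1.6849e+6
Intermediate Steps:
u(K, y) = y (u(K, y) = y*1 = y)
O(S) = S²
N = 1296 (N = (6²)² = 36² = 1296)
(z/46 + N)² = (93/46 + 1296)² = (59709/46)² = 3565164681/2116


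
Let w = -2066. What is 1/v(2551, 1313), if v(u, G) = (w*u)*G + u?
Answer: -1/6919988007 ≈ -1.4451e-10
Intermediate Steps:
v(u, G) = u - 2066*G*u (v(u, G) = (-2066*u)*G + u = -2066*G*u + u = u - 2066*G*u)
1/v(2551, 1313) = 1/(2551*(1 - 2066*1313)) = 1/(2551*(1 - 2712658)) = 1/(2551*(-2712657)) = 1/(-6919988007) = -1/6919988007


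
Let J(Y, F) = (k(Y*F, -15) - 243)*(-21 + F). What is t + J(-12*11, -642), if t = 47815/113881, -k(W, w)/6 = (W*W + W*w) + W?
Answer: 3252836383633398004/113881 ≈ 2.8563e+13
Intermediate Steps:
k(W, w) = -6*W - 6*W**2 - 6*W*w (k(W, w) = -6*((W*W + W*w) + W) = -6*((W**2 + W*w) + W) = -6*(W + W**2 + W*w) = -6*W - 6*W**2 - 6*W*w)
J(Y, F) = (-243 - 6*F*Y*(-14 + F*Y))*(-21 + F) (J(Y, F) = (-6*Y*F*(1 + Y*F - 15) - 243)*(-21 + F) = (-6*F*Y*(1 + F*Y - 15) - 243)*(-21 + F) = (-6*F*Y*(-14 + F*Y) - 243)*(-21 + F) = (-243 - 6*F*Y*(-14 + F*Y))*(-21 + F))
t = 47815/113881 (t = 47815*(1/113881) = 47815/113881 ≈ 0.41987)
t + J(-12*11, -642) = 47815/113881 + (5103 - 243*(-642) - 6*(-12*11)*(-642)**2*(-14 - (-7704)*11) + 126*(-642)*(-12*11)*(-14 - (-7704)*11)) = 47815/113881 + (5103 + 156006 - 6*(-132)*412164*(-14 - 642*(-132)) + 126*(-642)*(-132)*(-14 - 642*(-132))) = 47815/113881 + (5103 + 156006 - 6*(-132)*412164*(-14 + 84744) + 126*(-642)*(-132)*(-14 + 84744)) = 47815/113881 + (5103 + 156006 - 6*(-132)*412164*84730 + 126*(-642)*(-132)*84730) = 47815/113881 + (5103 + 156006 + 27658743330240 + 904725249120) = 47815/113881 + 28563468740469 = 3252836383633398004/113881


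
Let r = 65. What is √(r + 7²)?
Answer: √114 ≈ 10.677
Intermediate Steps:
√(r + 7²) = √(65 + 7²) = √(65 + 49) = √114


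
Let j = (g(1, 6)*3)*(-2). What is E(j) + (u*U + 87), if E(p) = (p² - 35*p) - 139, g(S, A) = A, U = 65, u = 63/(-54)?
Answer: 14569/6 ≈ 2428.2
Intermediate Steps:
u = -7/6 (u = 63*(-1/54) = -7/6 ≈ -1.1667)
j = -36 (j = (6*3)*(-2) = 18*(-2) = -36)
E(p) = -139 + p² - 35*p
E(j) + (u*U + 87) = (-139 + (-36)² - 35*(-36)) + (-7/6*65 + 87) = (-139 + 1296 + 1260) + (-455/6 + 87) = 2417 + 67/6 = 14569/6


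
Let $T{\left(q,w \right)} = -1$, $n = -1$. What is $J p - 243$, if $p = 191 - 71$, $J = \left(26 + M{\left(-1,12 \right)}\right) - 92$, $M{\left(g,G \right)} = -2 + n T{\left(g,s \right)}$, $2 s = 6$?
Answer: $-8283$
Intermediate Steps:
$s = 3$ ($s = \frac{1}{2} \cdot 6 = 3$)
$M{\left(g,G \right)} = -1$ ($M{\left(g,G \right)} = -2 - -1 = -2 + 1 = -1$)
$J = -67$ ($J = \left(26 - 1\right) - 92 = 25 - 92 = -67$)
$p = 120$ ($p = 191 - 71 = 120$)
$J p - 243 = \left(-67\right) 120 - 243 = -8040 - 243 = -8283$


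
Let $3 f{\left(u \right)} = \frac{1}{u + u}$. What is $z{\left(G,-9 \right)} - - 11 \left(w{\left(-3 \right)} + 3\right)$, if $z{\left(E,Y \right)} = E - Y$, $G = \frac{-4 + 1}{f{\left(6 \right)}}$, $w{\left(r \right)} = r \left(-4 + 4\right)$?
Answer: $-66$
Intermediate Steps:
$f{\left(u \right)} = \frac{1}{6 u}$ ($f{\left(u \right)} = \frac{1}{3 \left(u + u\right)} = \frac{1}{3 \cdot 2 u} = \frac{\frac{1}{2} \frac{1}{u}}{3} = \frac{1}{6 u}$)
$w{\left(r \right)} = 0$ ($w{\left(r \right)} = r 0 = 0$)
$G = -108$ ($G = \frac{-4 + 1}{\frac{1}{6} \cdot \frac{1}{6}} = - \frac{3}{\frac{1}{6} \cdot \frac{1}{6}} = - 3 \frac{1}{\frac{1}{36}} = \left(-3\right) 36 = -108$)
$z{\left(G,-9 \right)} - - 11 \left(w{\left(-3 \right)} + 3\right) = \left(-108 - -9\right) - - 11 \left(0 + 3\right) = \left(-108 + 9\right) - \left(-11\right) 3 = -99 - -33 = -99 + 33 = -66$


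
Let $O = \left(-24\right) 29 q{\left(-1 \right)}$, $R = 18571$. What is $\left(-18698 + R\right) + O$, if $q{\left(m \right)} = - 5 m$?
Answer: $-3607$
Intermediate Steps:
$O = -3480$ ($O = \left(-24\right) 29 \left(\left(-5\right) \left(-1\right)\right) = \left(-696\right) 5 = -3480$)
$\left(-18698 + R\right) + O = \left(-18698 + 18571\right) - 3480 = -127 - 3480 = -3607$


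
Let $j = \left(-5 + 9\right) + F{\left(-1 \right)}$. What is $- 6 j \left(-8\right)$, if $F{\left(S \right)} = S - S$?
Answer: $192$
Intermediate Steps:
$F{\left(S \right)} = 0$
$j = 4$ ($j = \left(-5 + 9\right) + 0 = 4 + 0 = 4$)
$- 6 j \left(-8\right) = \left(-6\right) 4 \left(-8\right) = \left(-24\right) \left(-8\right) = 192$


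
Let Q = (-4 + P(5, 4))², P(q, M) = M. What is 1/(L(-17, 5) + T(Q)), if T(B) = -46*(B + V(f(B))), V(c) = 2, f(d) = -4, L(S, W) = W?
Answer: -1/87 ≈ -0.011494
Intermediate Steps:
Q = 0 (Q = (-4 + 4)² = 0² = 0)
T(B) = -92 - 46*B (T(B) = -46*(B + 2) = -46*(2 + B) = -92 - 46*B)
1/(L(-17, 5) + T(Q)) = 1/(5 + (-92 - 46*0)) = 1/(5 + (-92 + 0)) = 1/(5 - 92) = 1/(-87) = -1/87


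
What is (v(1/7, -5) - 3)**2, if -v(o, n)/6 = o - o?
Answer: 9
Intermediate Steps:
v(o, n) = 0 (v(o, n) = -6*(o - o) = -6*0 = 0)
(v(1/7, -5) - 3)**2 = (0 - 3)**2 = (-3)**2 = 9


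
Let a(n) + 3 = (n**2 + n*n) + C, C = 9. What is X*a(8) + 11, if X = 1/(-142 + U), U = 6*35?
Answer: 441/34 ≈ 12.971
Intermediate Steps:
U = 210
X = 1/68 (X = 1/(-142 + 210) = 1/68 ≈ 0.014706)
a(n) = 6 + 2*n**2 (a(n) = -3 + ((n**2 + n*n) + 9) = -3 + ((n**2 + n**2) + 9) = -3 + (2*n**2 + 9) = -3 + (9 + 2*n**2) = 6 + 2*n**2)
X*a(8) + 11 = (6 + 2*8**2)/68 + 11 = (6 + 2*64)/68 + 11 = (6 + 128)/68 + 11 = (1/68)*134 + 11 = 67/34 + 11 = 441/34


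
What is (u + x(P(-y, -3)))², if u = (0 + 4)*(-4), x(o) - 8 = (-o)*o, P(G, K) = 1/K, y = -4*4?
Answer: 5329/81 ≈ 65.790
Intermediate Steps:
y = -16
x(o) = 8 - o² (x(o) = 8 + (-o)*o = 8 - o²)
u = -16 (u = 4*(-4) = -16)
(u + x(P(-y, -3)))² = (-16 + (8 - (1/(-3))²))² = (-16 + (8 - (-⅓)²))² = (-16 + (8 - 1*⅑))² = (-16 + (8 - ⅑))² = (-16 + 71/9)² = (-73/9)² = 5329/81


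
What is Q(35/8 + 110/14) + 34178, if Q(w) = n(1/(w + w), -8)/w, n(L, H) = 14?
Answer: 23412714/685 ≈ 34179.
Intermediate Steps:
Q(w) = 14/w
Q(35/8 + 110/14) + 34178 = 14/(35/8 + 110/14) + 34178 = 14/(35*(1/8) + 110*(1/14)) + 34178 = 14/(35/8 + 55/7) + 34178 = 14/(685/56) + 34178 = 14*(56/685) + 34178 = 784/685 + 34178 = 23412714/685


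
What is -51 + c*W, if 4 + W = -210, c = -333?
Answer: 71211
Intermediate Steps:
W = -214 (W = -4 - 210 = -214)
-51 + c*W = -51 - 333*(-214) = -51 + 71262 = 71211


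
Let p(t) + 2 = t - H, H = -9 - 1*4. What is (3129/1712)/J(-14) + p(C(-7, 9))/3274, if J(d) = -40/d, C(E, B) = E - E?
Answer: 36043531/56050880 ≈ 0.64305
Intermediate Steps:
H = -13 (H = -9 - 4 = -13)
C(E, B) = 0
p(t) = 11 + t (p(t) = -2 + (t - 1*(-13)) = -2 + (t + 13) = -2 + (13 + t) = 11 + t)
(3129/1712)/J(-14) + p(C(-7, 9))/3274 = (3129/1712)/((-40/(-14))) + (11 + 0)/3274 = (3129*(1/1712))/((-40*(-1/14))) + 11*(1/3274) = 3129/(1712*(20/7)) + 11/3274 = (3129/1712)*(7/20) + 11/3274 = 21903/34240 + 11/3274 = 36043531/56050880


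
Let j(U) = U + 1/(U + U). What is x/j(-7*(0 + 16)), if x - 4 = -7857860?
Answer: 1760159744/25089 ≈ 70157.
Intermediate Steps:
x = -7857856 (x = 4 - 7857860 = -7857856)
j(U) = U + 1/(2*U)
x/j(-7*(0 + 16)) = -7857856/(-7*(0 + 16) + 1/(2*((-7*(0 + 16))))) = -7857856/(-7*16 + 1/(2*((-7*16)))) = -7857856/(-112 + (½)/(-112)) = -7857856/(-112 + (½)*(-1/112)) = -7857856/(-112 - 1/224) = -7857856/(-25089/224) = -7857856*(-224/25089) = 1760159744/25089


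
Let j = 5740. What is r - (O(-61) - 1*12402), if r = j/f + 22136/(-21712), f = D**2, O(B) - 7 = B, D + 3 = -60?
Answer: 19168422719/1538838 ≈ 12456.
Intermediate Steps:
D = -63 (D = -3 - 60 = -63)
O(B) = 7 + B
f = 3969 (f = (-63)**2 = 3969)
r = 656591/1538838 (r = 5740/3969 + 22136/(-21712) = 5740*(1/3969) + 22136*(-1/21712) = 820/567 - 2767/2714 = 656591/1538838 ≈ 0.42668)
r - (O(-61) - 1*12402) = 656591/1538838 - ((7 - 61) - 1*12402) = 656591/1538838 - (-54 - 12402) = 656591/1538838 - 1*(-12456) = 656591/1538838 + 12456 = 19168422719/1538838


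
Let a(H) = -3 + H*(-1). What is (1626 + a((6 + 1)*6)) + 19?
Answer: 1600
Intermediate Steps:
a(H) = -3 - H
(1626 + a((6 + 1)*6)) + 19 = (1626 + (-3 - (6 + 1)*6)) + 19 = (1626 + (-3 - 7*6)) + 19 = (1626 + (-3 - 1*42)) + 19 = (1626 + (-3 - 42)) + 19 = (1626 - 45) + 19 = 1581 + 19 = 1600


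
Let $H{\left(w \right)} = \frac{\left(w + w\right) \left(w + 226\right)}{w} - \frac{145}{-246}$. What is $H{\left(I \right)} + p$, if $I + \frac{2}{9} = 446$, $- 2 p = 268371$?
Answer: $- \frac{49018460}{369} \approx -1.3284 \cdot 10^{5}$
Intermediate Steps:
$p = - \frac{268371}{2}$ ($p = \left(- \frac{1}{2}\right) 268371 = - \frac{268371}{2} \approx -1.3419 \cdot 10^{5}$)
$I = \frac{4012}{9}$ ($I = - \frac{2}{9} + 446 = \frac{4012}{9} \approx 445.78$)
$H{\left(w \right)} = \frac{111337}{246} + 2 w$ ($H{\left(w \right)} = \frac{2 w \left(226 + w\right)}{w} - - \frac{145}{246} = \frac{2 w \left(226 + w\right)}{w} + \frac{145}{246} = \left(452 + 2 w\right) + \frac{145}{246} = \frac{111337}{246} + 2 w$)
$H{\left(I \right)} + p = \left(\frac{111337}{246} + 2 \cdot \frac{4012}{9}\right) - \frac{268371}{2} = \left(\frac{111337}{246} + \frac{8024}{9}\right) - \frac{268371}{2} = \frac{991979}{738} - \frac{268371}{2} = - \frac{49018460}{369}$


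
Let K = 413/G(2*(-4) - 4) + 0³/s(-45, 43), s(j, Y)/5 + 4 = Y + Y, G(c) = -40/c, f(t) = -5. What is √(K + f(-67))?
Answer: √11890/10 ≈ 10.904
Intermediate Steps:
s(j, Y) = -20 + 10*Y (s(j, Y) = -20 + 5*(Y + Y) = -20 + 5*(2*Y) = -20 + 10*Y)
K = 1239/10 (K = 413/((-40/(2*(-4) - 4))) + 0³/(-20 + 10*43) = 413/((-40/(-8 - 4))) + 0/(-20 + 430) = 413/((-40/(-12))) + 0/410 = 413/((-40*(-1/12))) + 0*(1/410) = 413/(10/3) + 0 = 413*(3/10) + 0 = 1239/10 + 0 = 1239/10 ≈ 123.90)
√(K + f(-67)) = √(1239/10 - 5) = √(1189/10) = √11890/10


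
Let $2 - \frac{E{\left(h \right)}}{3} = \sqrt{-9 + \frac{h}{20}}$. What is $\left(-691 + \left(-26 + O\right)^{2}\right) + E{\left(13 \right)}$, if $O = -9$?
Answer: $540 - \frac{3 i \sqrt{835}}{10} \approx 540.0 - 8.6689 i$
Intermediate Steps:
$E{\left(h \right)} = 6 - 3 \sqrt{-9 + \frac{h}{20}}$
$\left(-691 + \left(-26 + O\right)^{2}\right) + E{\left(13 \right)} = \left(-691 + \left(-26 - 9\right)^{2}\right) + \left(6 - \frac{3 \sqrt{-900 + 5 \cdot 13}}{10}\right) = \left(-691 + \left(-35\right)^{2}\right) + \left(6 - \frac{3 \sqrt{-900 + 65}}{10}\right) = \left(-691 + 1225\right) + \left(6 - \frac{3 \sqrt{-835}}{10}\right) = 534 + \left(6 - \frac{3 i \sqrt{835}}{10}\right) = 540 - \frac{3 i \sqrt{835}}{10}$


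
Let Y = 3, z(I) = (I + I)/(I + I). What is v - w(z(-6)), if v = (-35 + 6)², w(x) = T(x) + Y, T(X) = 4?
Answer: 834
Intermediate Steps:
z(I) = 1 (z(I) = (2*I)/((2*I)) = (2*I)*(1/(2*I)) = 1)
w(x) = 7 (w(x) = 4 + 3 = 7)
v = 841 (v = (-29)² = 841)
v - w(z(-6)) = 841 - 1*7 = 841 - 7 = 834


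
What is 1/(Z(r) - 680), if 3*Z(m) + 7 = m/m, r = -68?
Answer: -1/682 ≈ -0.0014663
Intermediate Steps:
Z(m) = -2 (Z(m) = -7/3 + (m/m)/3 = -7/3 + (⅓)*1 = -7/3 + ⅓ = -2)
1/(Z(r) - 680) = 1/(-2 - 680) = 1/(-682) = -1/682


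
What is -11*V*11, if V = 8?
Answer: -968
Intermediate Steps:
-11*V*11 = -11*8*11 = -88*11 = -968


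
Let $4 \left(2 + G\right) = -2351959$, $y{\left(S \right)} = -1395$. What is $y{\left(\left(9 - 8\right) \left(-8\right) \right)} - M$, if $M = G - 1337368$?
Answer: $\frac{7695859}{4} \approx 1.924 \cdot 10^{6}$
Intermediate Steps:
$G = - \frac{2351967}{4}$ ($G = -2 + \frac{1}{4} \left(-2351959\right) = -2 - \frac{2351959}{4} = - \frac{2351967}{4} \approx -5.8799 \cdot 10^{5}$)
$M = - \frac{7701439}{4}$ ($M = - \frac{2351967}{4} - 1337368 = - \frac{7701439}{4} \approx -1.9254 \cdot 10^{6}$)
$y{\left(\left(9 - 8\right) \left(-8\right) \right)} - M = -1395 - - \frac{7701439}{4} = -1395 + \frac{7701439}{4} = \frac{7695859}{4}$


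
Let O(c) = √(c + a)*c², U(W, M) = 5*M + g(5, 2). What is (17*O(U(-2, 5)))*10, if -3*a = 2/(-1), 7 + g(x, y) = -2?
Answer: 217600*√6/3 ≈ 1.7767e+5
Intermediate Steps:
g(x, y) = -9 (g(x, y) = -7 - 2 = -9)
a = ⅔ (a = -2/(3*(-1)) = -2*(-1)/3 = -⅓*(-2) = ⅔ ≈ 0.66667)
U(W, M) = -9 + 5*M (U(W, M) = 5*M - 9 = -9 + 5*M)
O(c) = c²*√(⅔ + c) (O(c) = √(c + ⅔)*c² = √(⅔ + c)*c² = c²*√(⅔ + c))
(17*O(U(-2, 5)))*10 = (17*((-9 + 5*5)²*√(6 + 9*(-9 + 5*5))/3))*10 = (17*((-9 + 25)²*√(6 + 9*(-9 + 25))/3))*10 = (17*((⅓)*16²*√(6 + 9*16)))*10 = (17*((⅓)*256*√(6 + 144)))*10 = (17*((⅓)*256*√150))*10 = (17*((⅓)*256*(5*√6)))*10 = (17*(1280*√6/3))*10 = (21760*√6/3)*10 = 217600*√6/3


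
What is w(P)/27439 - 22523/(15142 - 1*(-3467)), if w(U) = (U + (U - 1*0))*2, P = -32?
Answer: -620390549/510612351 ≈ -1.2150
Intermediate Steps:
w(U) = 4*U (w(U) = (U + (U + 0))*2 = (U + U)*2 = (2*U)*2 = 4*U)
w(P)/27439 - 22523/(15142 - 1*(-3467)) = (4*(-32))/27439 - 22523/(15142 - 1*(-3467)) = -128*1/27439 - 22523/(15142 + 3467) = -128/27439 - 22523/18609 = -620390549/510612351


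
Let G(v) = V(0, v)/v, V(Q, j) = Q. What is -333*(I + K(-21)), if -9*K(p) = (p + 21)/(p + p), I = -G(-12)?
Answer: 0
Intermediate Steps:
G(v) = 0 (G(v) = 0/v = 0)
I = 0 (I = -1*0 = 0)
K(p) = -(21 + p)/(18*p) (K(p) = -(p + 21)/(9*(p + p)) = -(21 + p)/(9*(2*p)) = -(21 + p)*1/(2*p)/9 = -(21 + p)/(18*p))
-333*(I + K(-21)) = -333*(0 + (1/18)*(-21 - 1*(-21))/(-21)) = -333*(0 + (1/18)*(-1/21)*(-21 + 21)) = -333*(0 + (1/18)*(-1/21)*0) = -333*(0 + 0) = -333*0 = 0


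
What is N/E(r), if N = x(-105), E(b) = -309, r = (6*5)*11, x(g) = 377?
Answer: -377/309 ≈ -1.2201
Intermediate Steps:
r = 330 (r = 30*11 = 330)
N = 377
N/E(r) = 377/(-309) = 377*(-1/309) = -377/309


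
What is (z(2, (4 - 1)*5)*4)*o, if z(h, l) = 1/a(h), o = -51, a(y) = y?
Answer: -102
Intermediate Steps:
z(h, l) = 1/h
(z(2, (4 - 1)*5)*4)*o = (4/2)*(-51) = ((1/2)*4)*(-51) = 2*(-51) = -102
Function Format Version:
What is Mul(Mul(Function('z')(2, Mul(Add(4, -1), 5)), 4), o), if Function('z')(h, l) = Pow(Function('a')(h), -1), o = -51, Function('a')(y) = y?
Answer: -102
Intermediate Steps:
Function('z')(h, l) = Pow(h, -1)
Mul(Mul(Function('z')(2, Mul(Add(4, -1), 5)), 4), o) = Mul(Mul(Pow(2, -1), 4), -51) = Mul(Mul(Rational(1, 2), 4), -51) = Mul(2, -51) = -102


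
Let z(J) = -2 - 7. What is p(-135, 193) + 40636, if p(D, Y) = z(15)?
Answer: 40627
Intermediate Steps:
z(J) = -9
p(D, Y) = -9
p(-135, 193) + 40636 = -9 + 40636 = 40627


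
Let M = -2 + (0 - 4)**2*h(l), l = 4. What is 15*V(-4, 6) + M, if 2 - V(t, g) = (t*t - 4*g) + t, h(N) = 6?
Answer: 304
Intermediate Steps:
V(t, g) = 2 - t - t**2 + 4*g (V(t, g) = 2 - ((t*t - 4*g) + t) = 2 - ((t**2 - 4*g) + t) = 2 - (t + t**2 - 4*g) = 2 + (-t - t**2 + 4*g) = 2 - t - t**2 + 4*g)
M = 94 (M = -2 + (0 - 4)**2*6 = -2 + (-4)**2*6 = -2 + 16*6 = -2 + 96 = 94)
15*V(-4, 6) + M = 15*(2 - 1*(-4) - 1*(-4)**2 + 4*6) + 94 = 15*(2 + 4 - 1*16 + 24) + 94 = 15*(2 + 4 - 16 + 24) + 94 = 15*14 + 94 = 210 + 94 = 304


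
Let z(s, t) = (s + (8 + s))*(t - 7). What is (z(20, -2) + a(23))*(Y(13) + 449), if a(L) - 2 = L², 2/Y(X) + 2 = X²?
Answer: 7423515/167 ≈ 44452.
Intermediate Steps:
z(s, t) = (-7 + t)*(8 + 2*s) (z(s, t) = (8 + 2*s)*(-7 + t) = (-7 + t)*(8 + 2*s))
Y(X) = 2/(-2 + X²)
a(L) = 2 + L²
(z(20, -2) + a(23))*(Y(13) + 449) = ((-56 - 14*20 + 8*(-2) + 2*20*(-2)) + (2 + 23²))*(2/(-2 + 13²) + 449) = ((-56 - 280 - 16 - 80) + (2 + 529))*(2/(-2 + 169) + 449) = (-432 + 531)*(2/167 + 449) = 99*(2*(1/167) + 449) = 99*(2/167 + 449) = 99*(74985/167) = 7423515/167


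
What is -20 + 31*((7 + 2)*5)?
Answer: 1375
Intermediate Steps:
-20 + 31*((7 + 2)*5) = -20 + 31*(9*5) = -20 + 31*45 = -20 + 1395 = 1375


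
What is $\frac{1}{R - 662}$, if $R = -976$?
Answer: $- \frac{1}{1638} \approx -0.0006105$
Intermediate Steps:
$\frac{1}{R - 662} = \frac{1}{-976 - 662} = \frac{1}{-1638} = - \frac{1}{1638}$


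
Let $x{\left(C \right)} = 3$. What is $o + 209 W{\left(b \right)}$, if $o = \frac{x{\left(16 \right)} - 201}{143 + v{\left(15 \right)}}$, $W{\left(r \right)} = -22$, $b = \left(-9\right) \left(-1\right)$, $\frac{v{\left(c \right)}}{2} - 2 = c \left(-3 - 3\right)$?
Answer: $-4592$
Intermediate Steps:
$v{\left(c \right)} = 4 - 12 c$ ($v{\left(c \right)} = 4 + 2 c \left(-3 - 3\right) = 4 + 2 c \left(-6\right) = 4 + 2 \left(- 6 c\right) = 4 - 12 c$)
$b = 9$
$o = 6$ ($o = \frac{3 - 201}{143 + \left(4 - 180\right)} = - \frac{198}{143 + \left(4 - 180\right)} = - \frac{198}{143 - 176} = - \frac{198}{-33} = \left(-198\right) \left(- \frac{1}{33}\right) = 6$)
$o + 209 W{\left(b \right)} = 6 + 209 \left(-22\right) = 6 - 4598 = -4592$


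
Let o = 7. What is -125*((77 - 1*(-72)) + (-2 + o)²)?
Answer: -21750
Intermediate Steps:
-125*((77 - 1*(-72)) + (-2 + o)²) = -125*((77 - 1*(-72)) + (-2 + 7)²) = -125*((77 + 72) + 5²) = -125*(149 + 25) = -125*174 = -21750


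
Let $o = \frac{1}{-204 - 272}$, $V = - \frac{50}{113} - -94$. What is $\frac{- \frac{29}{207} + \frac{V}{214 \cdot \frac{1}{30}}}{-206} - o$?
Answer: $- \frac{7471357987}{122709092436} \approx -0.060887$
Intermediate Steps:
$V = \frac{10572}{113}$ ($V = \left(-50\right) \frac{1}{113} + 94 = - \frac{50}{113} + 94 = \frac{10572}{113} \approx 93.557$)
$o = - \frac{1}{476}$ ($o = \frac{1}{-476} = - \frac{1}{476} \approx -0.0021008$)
$\frac{- \frac{29}{207} + \frac{V}{214 \cdot \frac{1}{30}}}{-206} - o = \frac{- \frac{29}{207} + \frac{10572}{113 \cdot \frac{214}{30}}}{-206} - - \frac{1}{476} = \left(\left(-29\right) \frac{1}{207} + \frac{10572}{113 \cdot 214 \cdot \frac{1}{30}}\right) \left(- \frac{1}{206}\right) + \frac{1}{476} = \left(- \frac{29}{207} + \frac{10572}{113 \cdot \frac{107}{15}}\right) \left(- \frac{1}{206}\right) + \frac{1}{476} = \left(- \frac{29}{207} + \frac{10572}{113} \cdot \frac{15}{107}\right) \left(- \frac{1}{206}\right) + \frac{1}{476} = \left(- \frac{29}{207} + \frac{158580}{12091}\right) \left(- \frac{1}{206}\right) + \frac{1}{476} = \frac{32475421}{2502837} \left(- \frac{1}{206}\right) + \frac{1}{476} = - \frac{32475421}{515584422} + \frac{1}{476} = - \frac{7471357987}{122709092436}$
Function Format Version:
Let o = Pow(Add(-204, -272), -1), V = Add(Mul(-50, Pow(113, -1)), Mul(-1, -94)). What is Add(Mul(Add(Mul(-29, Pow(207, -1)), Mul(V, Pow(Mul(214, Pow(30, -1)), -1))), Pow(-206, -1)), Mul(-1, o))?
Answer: Rational(-7471357987, 122709092436) ≈ -0.060887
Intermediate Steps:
V = Rational(10572, 113) (V = Add(Mul(-50, Rational(1, 113)), 94) = Add(Rational(-50, 113), 94) = Rational(10572, 113) ≈ 93.557)
o = Rational(-1, 476) (o = Pow(-476, -1) = Rational(-1, 476) ≈ -0.0021008)
Add(Mul(Add(Mul(-29, Pow(207, -1)), Mul(V, Pow(Mul(214, Pow(30, -1)), -1))), Pow(-206, -1)), Mul(-1, o)) = Add(Mul(Add(Mul(-29, Pow(207, -1)), Mul(Rational(10572, 113), Pow(Mul(214, Pow(30, -1)), -1))), Pow(-206, -1)), Mul(-1, Rational(-1, 476))) = Add(Mul(Add(Mul(-29, Rational(1, 207)), Mul(Rational(10572, 113), Pow(Mul(214, Rational(1, 30)), -1))), Rational(-1, 206)), Rational(1, 476)) = Add(Mul(Add(Rational(-29, 207), Mul(Rational(10572, 113), Pow(Rational(107, 15), -1))), Rational(-1, 206)), Rational(1, 476)) = Add(Mul(Add(Rational(-29, 207), Mul(Rational(10572, 113), Rational(15, 107))), Rational(-1, 206)), Rational(1, 476)) = Add(Mul(Add(Rational(-29, 207), Rational(158580, 12091)), Rational(-1, 206)), Rational(1, 476)) = Add(Mul(Rational(32475421, 2502837), Rational(-1, 206)), Rational(1, 476)) = Add(Rational(-32475421, 515584422), Rational(1, 476)) = Rational(-7471357987, 122709092436)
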